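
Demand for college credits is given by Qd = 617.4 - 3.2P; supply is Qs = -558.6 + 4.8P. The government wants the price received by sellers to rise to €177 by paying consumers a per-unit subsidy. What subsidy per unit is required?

Required subsidy s = €75 per unit

At a seller price of 177, quantity supplied is -558.6 + 4.8·177 = 291.
Buyers absorb 291 only when they pay Pb with 617.4 − 3.2·Pb = 291, i.e. Pb = 102.
s = Ps − Pb = 177 − 102 = 75.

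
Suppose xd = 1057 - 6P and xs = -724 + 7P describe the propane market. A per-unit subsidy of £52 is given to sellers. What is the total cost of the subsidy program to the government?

Pre-subsidy: 1057 - 6P = -724 + 7P gives P* = 137, x* = 235.
With the subsidy, sellers receive Ps = Pb + 52 for each unit, where Pb is the price buyers pay.
Supply in terms of Pb becomes xs = -724 + 7(Pb + 52) = -360 + 7Pb. Setting this equal to demand: 1057 - 6Pb = -360 + 7Pb, so Pb = 109.
Sellers receive Ps = 109 + 52 = 161; x' = 1057 − 6·109 = 403.
Government outlay = subsidy × quantity = 52 × 403 = 20956.

Government cost = £20956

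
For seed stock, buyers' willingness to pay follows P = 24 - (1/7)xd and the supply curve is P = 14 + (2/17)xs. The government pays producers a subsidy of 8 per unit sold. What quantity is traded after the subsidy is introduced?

Pre-subsidy: 24 - (1/7)x = 14 + (2/17)x gives x* = 1190/31 and P* = 574/31.
With the subsidy, sellers receive Ps = Pb + 8 for each unit, where Pb is the price buyers pay.
On the curves, Pb = 24 - (1/7)x and Ps = 14 + (2/17)x; the wedge Ps − Pb = 8 gives 14 + (2/17)x − (24 - (1/7)x) = 8, so x' = 2142/31.
Then Pb = 24 − (1/7)·(2142/31) = 438/31 and Ps = 14 + (2/17)·(2142/31) = 686/31.

x' = 2142/31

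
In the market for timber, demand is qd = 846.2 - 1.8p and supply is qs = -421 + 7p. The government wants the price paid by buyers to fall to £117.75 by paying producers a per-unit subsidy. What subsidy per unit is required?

At a buyer price of 117.75, quantity demanded is 846.2 − 1.8·117.75 = 634.25.
Sellers supply 634.25 only when they receive ps with -421 + 7·ps = 634.25, i.e. ps = 150.75.
s = ps − pb = 150.75 − 117.75 = 33.

Required subsidy s = £33 per unit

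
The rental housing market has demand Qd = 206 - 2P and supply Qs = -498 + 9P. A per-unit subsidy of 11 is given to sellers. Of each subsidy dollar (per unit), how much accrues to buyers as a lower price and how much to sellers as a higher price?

Pre-subsidy: 206 - 2P = -498 + 9P gives P* = 64, Q* = 78.
With the subsidy, sellers receive Ps = Pb + 11 for each unit, where Pb is the price buyers pay.
Supply in terms of Pb becomes Qs = -498 + 9(Pb + 11) = -399 + 9Pb. Setting this equal to demand: 206 - 2Pb = -399 + 9Pb, so Pb = 55.
Sellers receive Ps = 55 + 11 = 66; Q' = 206 − 2·55 = 96.
Buyers' price falls by P* − Pb = 64 − 55 = 9; sellers' price rises by Ps − P* = 66 − 64 = 2.

Buyers gain 9 per unit; sellers gain 2 per unit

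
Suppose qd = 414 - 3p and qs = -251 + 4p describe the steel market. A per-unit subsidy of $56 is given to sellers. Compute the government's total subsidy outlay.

Government cost = $12600

Pre-subsidy: 414 - 3p = -251 + 4p gives p* = 95, q* = 129.
With the subsidy, sellers receive ps = pb + 56 for each unit, where pb is the price buyers pay.
Supply in terms of pb becomes qs = -251 + 4(pb + 56) = -27 + 4pb. Setting this equal to demand: 414 - 3pb = -27 + 4pb, so pb = 63.
Sellers receive ps = 63 + 56 = 119; q' = 414 − 3·63 = 225.
Government outlay = subsidy × quantity = 56 × 225 = 12600.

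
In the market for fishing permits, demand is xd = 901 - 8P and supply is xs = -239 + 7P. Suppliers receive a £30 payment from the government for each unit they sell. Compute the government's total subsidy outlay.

Pre-subsidy: 901 - 8P = -239 + 7P gives P* = 76, x* = 293.
With the subsidy, sellers receive Ps = Pb + 30 for each unit, where Pb is the price buyers pay.
Supply in terms of Pb becomes xs = -239 + 7(Pb + 30) = -29 + 7Pb. Setting this equal to demand: 901 - 8Pb = -29 + 7Pb, so Pb = 62.
Sellers receive Ps = 62 + 30 = 92; x' = 901 − 8·62 = 405.
Government outlay = subsidy × quantity = 30 × 405 = 12150.

Government cost = £12150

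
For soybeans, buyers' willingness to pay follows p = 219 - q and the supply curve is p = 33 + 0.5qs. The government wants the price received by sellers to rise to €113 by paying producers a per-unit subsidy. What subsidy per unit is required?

Required subsidy s = €54 per unit

At a seller price of 113, quantity supplied is -66 + 2·113 = 160.
Buyers absorb 160 only when they pay pb = 219 − 1·160 = 59.
s = ps − pb = 113 − 59 = 54.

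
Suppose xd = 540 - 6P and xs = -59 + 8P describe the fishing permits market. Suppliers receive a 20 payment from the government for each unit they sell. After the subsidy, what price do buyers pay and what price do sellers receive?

Buyers pay 439/14; sellers receive 719/14

Pre-subsidy: 540 - 6P = -59 + 8P gives P* = 599/14, x* = 1983/7.
With the subsidy, sellers receive Ps = Pb + 20 for each unit, where Pb is the price buyers pay.
Supply in terms of Pb becomes xs = -59 + 8(Pb + 20) = 101 + 8Pb. Setting this equal to demand: 540 - 6Pb = 101 + 8Pb, so Pb = 439/14.
Sellers receive Ps = 439/14 + 20 = 719/14; x' = 540 − 6·(439/14) = 2463/7.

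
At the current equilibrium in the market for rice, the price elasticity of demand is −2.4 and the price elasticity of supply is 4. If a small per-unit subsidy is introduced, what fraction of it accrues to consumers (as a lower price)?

Consumer share = 0.625

For a small subsidy around the equilibrium, the benefit split depends on the relative slopes, which at a point are proportional to the elasticities.
Buyer share = εs/(εs + |εd|) = 4/(4 + 2.4) = 0.625; seller share = |εd|/(εs + |εd|) = 0.375.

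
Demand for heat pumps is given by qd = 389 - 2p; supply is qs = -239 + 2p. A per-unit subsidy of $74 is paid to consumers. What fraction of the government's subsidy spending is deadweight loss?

DWL / government spending = 37/149

Pre-subsidy: 389 - 2p = -239 + 2p gives p* = 157, q* = 75.
With the rebate, buyers effectively pay pb = ps − 74, where ps is the price sellers receive.
Demand in terms of ps becomes qd = 389 − 2(ps − 74) = 537 - 2ps. Setting this equal to supply: 537 - 2ps = -239 + 2ps, so ps = 194.
Buyers pay pb = 194 − 74 = 120; q' = -239 + 2·194 = 149.
ΔCS = ½(75 + 149)(157 − 120) = 4144; ΔPS = ½(75 + 149)(194 − 157) = 4144.
Government spending = 74 × 149 = 11026.
DWL = ½ × 74 × (149 − 75) = 2738; fraction = 2738 / 11026 = 37/149.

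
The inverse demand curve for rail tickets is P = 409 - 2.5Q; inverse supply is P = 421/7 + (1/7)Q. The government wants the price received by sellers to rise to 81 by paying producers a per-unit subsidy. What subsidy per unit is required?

At a seller price of 81, quantity supplied is -421 + 7·81 = 146.
Buyers absorb 146 only when they pay Pb = 409 − 2.5·146 = 44.
s = Ps − Pb = 81 − 44 = 37.

Required subsidy s = 37 per unit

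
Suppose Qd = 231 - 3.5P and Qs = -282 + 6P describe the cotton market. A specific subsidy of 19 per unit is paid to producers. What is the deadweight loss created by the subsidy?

Deadweight loss = 399

Pre-subsidy: 231 - 3.5P = -282 + 6P gives P* = 54, Q* = 42.
With the subsidy, sellers receive Ps = Pb + 19 for each unit, where Pb is the price buyers pay.
Supply in terms of Pb becomes Qs = -282 + 6(Pb + 19) = -168 + 6Pb. Setting this equal to demand: 231 - 3.5Pb = -168 + 6Pb, so Pb = 42.
Sellers receive Ps = 42 + 19 = 61; Q' = 231 − 3.5·42 = 84.
The subsidy expands output by 84 − 42 = 42 past the efficient level; on those units the gap between marginal cost and willingness to pay runs from 0 up to 19.
DWL = ½ × 19 × 42 = 399.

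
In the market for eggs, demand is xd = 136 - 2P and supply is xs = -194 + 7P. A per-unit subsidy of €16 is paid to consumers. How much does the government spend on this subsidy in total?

Government cost = 12608/9

Pre-subsidy: 136 - 2P = -194 + 7P gives P* = 110/3, x* = 188/3.
With the rebate, buyers effectively pay Pb = Ps − 16, where Ps is the price sellers receive.
Demand in terms of Ps becomes xd = 136 − 2(Ps − 16) = 168 - 2Ps. Setting this equal to supply: 168 - 2Ps = -194 + 7Ps, so Ps = 362/9.
Buyers pay Pb = 362/9 − 16 = 218/9; x' = -194 + 7·(362/9) = 788/9.
Government outlay = subsidy × quantity = 16 × 788/9 = 12608/9.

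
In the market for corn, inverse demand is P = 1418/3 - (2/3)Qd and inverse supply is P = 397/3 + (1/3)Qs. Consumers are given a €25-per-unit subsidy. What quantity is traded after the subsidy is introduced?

Pre-subsidy: 1418/3 - (2/3)Q = 397/3 + (1/3)Q gives Q* = 1021/3 and P* = 2212/9.
With the rebate, buyers effectively pay Pb = Ps − 25, where Ps is the price sellers receive.
On the curves, Pb = 1418/3 - (2/3)Q and Ps = 397/3 + (1/3)Q; the wedge Ps − Pb = 25 gives 397/3 + (1/3)Q − (1418/3 - (2/3)Q) = 25, so Q' = 1096/3.
Then Pb = 1418/3 − (2/3)·(1096/3) = 2062/9 and Ps = 397/3 + (1/3)·(1096/3) = 2287/9.

Q' = 1096/3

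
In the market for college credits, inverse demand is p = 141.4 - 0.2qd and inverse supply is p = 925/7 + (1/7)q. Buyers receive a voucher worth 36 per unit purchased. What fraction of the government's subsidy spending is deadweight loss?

DWL / government spending = 35/88

Pre-subsidy: 141.4 - 0.2q = 925/7 + (1/7)q gives q* = 27 and p* = 136.
With the rebate, buyers effectively pay pb = ps − 36, where ps is the price sellers receive.
On the curves, pb = 141.4 - 0.2q and ps = 925/7 + (1/7)q; the wedge ps − pb = 36 gives 925/7 + (1/7)q − (141.4 - 0.2q) = 36, so q' = 132.
Then pb = 141.4 − 0.2·132 = 115 and ps = 925/7 + (1/7)·132 = 151.
ΔCS = ½(27 + 132)(136 − 115) = 1669.5; ΔPS = ½(27 + 132)(151 − 136) = 1192.5.
Government spending = 36 × 132 = 4752.
DWL = ½ × 36 × (132 − 27) = 1890; fraction = 1890 / 4752 = 35/88.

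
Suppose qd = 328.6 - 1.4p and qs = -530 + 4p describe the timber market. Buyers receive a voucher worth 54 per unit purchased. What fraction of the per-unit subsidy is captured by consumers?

Pre-subsidy: 328.6 - 1.4p = -530 + 4p gives p* = 159, q* = 106.
With the rebate, buyers effectively pay pb = ps − 54, where ps is the price sellers receive.
Demand in terms of ps becomes qd = 328.6 − 1.4(ps − 54) = 404.2 - 1.4ps. Setting this equal to supply: 404.2 - 1.4ps = -530 + 4ps, so ps = 173.
Buyers pay pb = 173 − 54 = 119; q' = -530 + 4·173 = 162.
Buyers' price falls by p* − pb = 159 − 119 = 40; sellers' price rises by ps − p* = 173 − 159 = 14.
So consumers capture 40/54 = 20/27 of each unit of subsidy.

Consumer share = 20/27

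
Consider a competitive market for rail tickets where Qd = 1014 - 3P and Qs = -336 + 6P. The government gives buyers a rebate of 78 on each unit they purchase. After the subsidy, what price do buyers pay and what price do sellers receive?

Buyers pay 98; sellers receive 176

Pre-subsidy: 1014 - 3P = -336 + 6P gives P* = 150, Q* = 564.
With the rebate, buyers effectively pay Pb = Ps − 78, where Ps is the price sellers receive.
Demand in terms of Ps becomes Qd = 1014 − 3(Ps − 78) = 1248 - 3Ps. Setting this equal to supply: 1248 - 3Ps = -336 + 6Ps, so Ps = 176.
Buyers pay Pb = 176 − 78 = 98; Q' = -336 + 6·176 = 720.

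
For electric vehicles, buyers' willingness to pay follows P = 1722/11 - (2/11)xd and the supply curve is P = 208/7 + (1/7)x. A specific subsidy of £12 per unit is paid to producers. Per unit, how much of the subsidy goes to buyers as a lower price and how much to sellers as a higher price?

Buyers gain £6.72 per unit; sellers gain £5.28 per unit

Pre-subsidy: 1722/11 - (2/11)x = 208/7 + (1/7)x gives x* = 390.64 and P* = 85.52.
With the subsidy, sellers receive Ps = Pb + 12 for each unit, where Pb is the price buyers pay.
On the curves, Pb = 1722/11 - (2/11)x and Ps = 208/7 + (1/7)x; the wedge Ps − Pb = 12 gives 208/7 + (1/7)x − (1722/11 - (2/11)x) = 12, so x' = 427.6.
Then Pb = 1722/11 − (2/11)·427.6 = 78.8 and Ps = 208/7 + (1/7)·427.6 = 90.8.
Buyers' price falls by P* − Pb = 85.52 − 78.8 = 6.72; sellers' price rises by Ps − P* = 90.8 − 85.52 = 5.28.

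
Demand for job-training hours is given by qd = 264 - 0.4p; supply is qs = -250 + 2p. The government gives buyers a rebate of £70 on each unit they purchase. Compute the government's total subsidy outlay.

Pre-subsidy: 264 - 0.4p = -250 + 2p gives p* = 1285/6, q* = 535/3.
With the rebate, buyers effectively pay pb = ps − 70, where ps is the price sellers receive.
Demand in terms of ps becomes qd = 264 − 0.4(ps − 70) = 292 - 0.4ps. Setting this equal to supply: 292 - 0.4ps = -250 + 2ps, so ps = 1355/6.
Buyers pay pb = 1355/6 − 70 = 935/6; q' = -250 + 2·(1355/6) = 605/3.
Government outlay = subsidy × quantity = 70 × 605/3 = 42350/3.

Government cost = 42350/3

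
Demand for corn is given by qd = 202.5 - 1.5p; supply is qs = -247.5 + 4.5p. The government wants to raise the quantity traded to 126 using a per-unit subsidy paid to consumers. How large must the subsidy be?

At q = 126, invert demand for the buyer price: pb = (202.5 − 126)/1.5 = 51; invert supply for the seller price: ps = (126 − (-247.5))/4.5 = 83.
The subsidy must fill the gap: s = ps − pb = 83 − 51 = 32.

Required subsidy s = 32 per unit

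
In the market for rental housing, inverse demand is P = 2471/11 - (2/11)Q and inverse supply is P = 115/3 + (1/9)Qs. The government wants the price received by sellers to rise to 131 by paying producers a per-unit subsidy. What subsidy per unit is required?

At a seller price of 131, quantity supplied is -345 + 9·131 = 834.
Buyers absorb 834 only when they pay Pb = 2471/11 − (2/11)·834 = 73.
s = Ps − Pb = 131 − 73 = 58.

Required subsidy s = 58 per unit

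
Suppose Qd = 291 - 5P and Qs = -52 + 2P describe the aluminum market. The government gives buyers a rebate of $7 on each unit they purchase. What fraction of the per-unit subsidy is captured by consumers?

Pre-subsidy: 291 - 5P = -52 + 2P gives P* = 49, Q* = 46.
With the rebate, buyers effectively pay Pb = Ps − 7, where Ps is the price sellers receive.
Demand in terms of Ps becomes Qd = 291 − 5(Ps − 7) = 326 - 5Ps. Setting this equal to supply: 326 - 5Ps = -52 + 2Ps, so Ps = 54.
Buyers pay Pb = 54 − 7 = 47; Q' = -52 + 2·54 = 56.
Buyers' price falls by P* − Pb = 49 − 47 = 2; sellers' price rises by Ps − P* = 54 − 49 = 5.
So consumers capture 2/7 = 2/7 of each unit of subsidy.

Consumer share = 2/7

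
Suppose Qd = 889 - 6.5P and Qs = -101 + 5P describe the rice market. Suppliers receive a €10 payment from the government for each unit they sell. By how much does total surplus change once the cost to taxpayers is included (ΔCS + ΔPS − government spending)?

Net change in total surplus = -3250/23

Pre-subsidy: 889 - 6.5P = -101 + 5P gives P* = 1980/23, Q* = 7577/23.
With the subsidy, sellers receive Ps = Pb + 10 for each unit, where Pb is the price buyers pay.
Supply in terms of Pb becomes Qs = -101 + 5(Pb + 10) = -51 + 5Pb. Setting this equal to demand: 889 - 6.5Pb = -51 + 5Pb, so Pb = 1880/23.
Sellers receive Ps = 1880/23 + 10 = 2110/23; Q' = 889 − 6.5·(1880/23) = 8227/23.
ΔCS = ½(7577/23 + 8227/23)(1980/23 − 1880/23) = 790200/529; ΔPS = ½(7577/23 + 8227/23)(2110/23 − 1980/23) = 1027260/529.
Government spending = 10 × 8227/23 = 82270/23.
Net change = 790200/529 + 1027260/529 − 82270/23 = -3250/23. The loss equals the DWL triangle ½·10·650/23.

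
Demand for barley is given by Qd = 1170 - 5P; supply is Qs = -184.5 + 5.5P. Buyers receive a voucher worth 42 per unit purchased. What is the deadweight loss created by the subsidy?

Pre-subsidy: 1170 - 5P = -184.5 + 5.5P gives P* = 129, Q* = 525.
With the rebate, buyers effectively pay Pb = Ps − 42, where Ps is the price sellers receive.
Demand in terms of Ps becomes Qd = 1170 − 5(Ps − 42) = 1380 - 5Ps. Setting this equal to supply: 1380 - 5Ps = -184.5 + 5.5Ps, so Ps = 149.
Buyers pay Pb = 149 − 42 = 107; Q' = -184.5 + 5.5·149 = 635.
The subsidy expands output by 635 − 525 = 110 past the efficient level; on those units the gap between marginal cost and willingness to pay runs from 0 up to 42.
DWL = ½ × 42 × 110 = 2310.

Deadweight loss = 2310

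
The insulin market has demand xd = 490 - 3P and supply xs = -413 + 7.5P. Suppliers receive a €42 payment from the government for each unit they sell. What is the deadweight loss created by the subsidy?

Deadweight loss = €1890

Pre-subsidy: 490 - 3P = -413 + 7.5P gives P* = 86, x* = 232.
With the subsidy, sellers receive Ps = Pb + 42 for each unit, where Pb is the price buyers pay.
Supply in terms of Pb becomes xs = -413 + 7.5(Pb + 42) = -98 + 7.5Pb. Setting this equal to demand: 490 - 3Pb = -98 + 7.5Pb, so Pb = 56.
Sellers receive Ps = 56 + 42 = 98; x' = 490 − 3·56 = 322.
The subsidy expands output by 322 − 232 = 90 past the efficient level; on those units the gap between marginal cost and willingness to pay runs from 0 up to 42.
DWL = ½ × 42 × 90 = 1890.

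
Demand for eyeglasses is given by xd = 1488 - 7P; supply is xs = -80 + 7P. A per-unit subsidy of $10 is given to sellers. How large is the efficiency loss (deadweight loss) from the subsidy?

Pre-subsidy: 1488 - 7P = -80 + 7P gives P* = 112, x* = 704.
With the subsidy, sellers receive Ps = Pb + 10 for each unit, where Pb is the price buyers pay.
Supply in terms of Pb becomes xs = -80 + 7(Pb + 10) = -10 + 7Pb. Setting this equal to demand: 1488 - 7Pb = -10 + 7Pb, so Pb = 107.
Sellers receive Ps = 107 + 10 = 117; x' = 1488 − 7·107 = 739.
The subsidy expands output by 739 − 704 = 35 past the efficient level; on those units the gap between marginal cost and willingness to pay runs from 0 up to 10.
DWL = ½ × 10 × 35 = 175.

Deadweight loss = $175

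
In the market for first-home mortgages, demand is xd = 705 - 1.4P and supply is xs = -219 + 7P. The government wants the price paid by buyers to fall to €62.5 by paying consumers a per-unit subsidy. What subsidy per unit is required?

At a buyer price of 62.5, quantity demanded is 705 − 1.4·62.5 = 617.5.
Sellers supply 617.5 only when they receive Ps with -219 + 7·Ps = 617.5, i.e. Ps = 119.5.
s = Ps − Pb = 119.5 − 62.5 = 57.

Required subsidy s = €57 per unit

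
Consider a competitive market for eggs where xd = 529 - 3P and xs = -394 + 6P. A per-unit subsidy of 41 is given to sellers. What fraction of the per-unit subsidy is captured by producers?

Producer share = 1/3

Pre-subsidy: 529 - 3P = -394 + 6P gives P* = 923/9, x* = 664/3.
With the subsidy, sellers receive Ps = Pb + 41 for each unit, where Pb is the price buyers pay.
Supply in terms of Pb becomes xs = -394 + 6(Pb + 41) = -148 + 6Pb. Setting this equal to demand: 529 - 3Pb = -148 + 6Pb, so Pb = 677/9.
Sellers receive Ps = 677/9 + 41 = 1046/9; x' = 529 − 3·(677/9) = 910/3.
Buyers' price falls by P* − Pb = 923/9 − 677/9 = 82/3; sellers' price rises by Ps − P* = 1046/9 − 923/9 = 41/3.
So producers capture (41/3)/41 = 1/3 of each unit of subsidy.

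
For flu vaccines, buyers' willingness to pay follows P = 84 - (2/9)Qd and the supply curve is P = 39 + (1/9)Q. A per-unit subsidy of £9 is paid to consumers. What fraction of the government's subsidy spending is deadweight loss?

Pre-subsidy: 84 - (2/9)Q = 39 + (1/9)Q gives Q* = 135 and P* = 54.
With the rebate, buyers effectively pay Pb = Ps − 9, where Ps is the price sellers receive.
On the curves, Pb = 84 - (2/9)Q and Ps = 39 + (1/9)Q; the wedge Ps − Pb = 9 gives 39 + (1/9)Q − (84 - (2/9)Q) = 9, so Q' = 162.
Then Pb = 84 − (2/9)·162 = 48 and Ps = 39 + (1/9)·162 = 57.
ΔCS = ½(135 + 162)(54 − 48) = 891; ΔPS = ½(135 + 162)(57 − 54) = 445.5.
Government spending = 9 × 162 = 1458.
DWL = ½ × 9 × (162 − 135) = 121.5; fraction = 121.5 / 1458 = 1/12.

DWL / government spending = 1/12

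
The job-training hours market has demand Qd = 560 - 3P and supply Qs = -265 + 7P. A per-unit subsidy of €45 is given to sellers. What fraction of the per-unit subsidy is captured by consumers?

Consumer share = 0.7

Pre-subsidy: 560 - 3P = -265 + 7P gives P* = 82.5, Q* = 312.5.
With the subsidy, sellers receive Ps = Pb + 45 for each unit, where Pb is the price buyers pay.
Supply in terms of Pb becomes Qs = -265 + 7(Pb + 45) = 50 + 7Pb. Setting this equal to demand: 560 - 3Pb = 50 + 7Pb, so Pb = 51.
Sellers receive Ps = 51 + 45 = 96; Q' = 560 − 3·51 = 407.
Buyers' price falls by P* − Pb = 82.5 − 51 = 31.5; sellers' price rises by Ps − P* = 96 − 82.5 = 13.5.
So consumers capture 31.5/45 = 0.7 of each unit of subsidy.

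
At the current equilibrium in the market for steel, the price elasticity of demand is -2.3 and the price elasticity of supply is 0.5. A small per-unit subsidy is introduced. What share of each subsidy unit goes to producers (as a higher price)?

Producer share = 23/28

For a small subsidy around the equilibrium, the benefit split depends on the relative slopes, which at a point are proportional to the elasticities.
Buyer share = εs/(εs + |εd|) = 0.5/(0.5 + 2.3) = 5/28; seller share = |εd|/(εs + |εd|) = 23/28.
So producers capture 23/28 of the subsidy.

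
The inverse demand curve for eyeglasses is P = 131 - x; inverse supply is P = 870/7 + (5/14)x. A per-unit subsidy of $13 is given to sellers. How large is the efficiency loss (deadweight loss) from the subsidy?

Pre-subsidy: 131 - x = 870/7 + (5/14)x gives x* = 94/19 and P* = 2395/19.
With the subsidy, sellers receive Ps = Pb + 13 for each unit, where Pb is the price buyers pay.
On the curves, Pb = 131 - x and Ps = 870/7 + (5/14)x; the wedge Ps − Pb = 13 gives 870/7 + (5/14)x − (131 - x) = 13, so x' = 276/19.
Then Pb = 131 − 1·(276/19) = 2213/19 and Ps = 870/7 + (5/14)·(276/19) = 2460/19.
The subsidy expands output by 276/19 − 94/19 = 182/19 past the efficient level; on those units the gap between marginal cost and willingness to pay runs from 0 up to 13.
DWL = ½ × 13 × 182/19 = 1183/19.

Deadweight loss = 1183/19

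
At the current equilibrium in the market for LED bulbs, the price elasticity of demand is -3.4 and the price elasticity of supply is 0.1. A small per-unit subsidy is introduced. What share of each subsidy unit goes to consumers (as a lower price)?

Consumer share = 1/35

For a small subsidy around the equilibrium, the benefit split depends on the relative slopes, which at a point are proportional to the elasticities.
Buyer share = εs/(εs + |εd|) = 0.1/(0.1 + 3.4) = 1/35; seller share = |εd|/(εs + |εd|) = 34/35.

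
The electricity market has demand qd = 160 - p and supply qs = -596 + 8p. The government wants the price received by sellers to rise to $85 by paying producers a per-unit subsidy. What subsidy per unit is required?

Required subsidy s = $9 per unit

At a seller price of 85, quantity supplied is -596 + 8·85 = 84.
Buyers absorb 84 only when they pay pb with 160 − 1·pb = 84, i.e. pb = 76.
s = ps − pb = 85 − 76 = 9.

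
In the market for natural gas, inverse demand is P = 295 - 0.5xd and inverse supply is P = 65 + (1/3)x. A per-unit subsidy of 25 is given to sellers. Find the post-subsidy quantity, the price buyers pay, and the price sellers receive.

Pre-subsidy: 295 - 0.5x = 65 + (1/3)x gives x* = 276 and P* = 157.
With the subsidy, sellers receive Ps = Pb + 25 for each unit, where Pb is the price buyers pay.
On the curves, Pb = 295 - 0.5x and Ps = 65 + (1/3)x; the wedge Ps − Pb = 25 gives 65 + (1/3)x − (295 - 0.5x) = 25, so x' = 306.
Then Pb = 295 − 0.5·306 = 142 and Ps = 65 + (1/3)·306 = 167.

x' = 306; buyers pay 142; sellers receive 167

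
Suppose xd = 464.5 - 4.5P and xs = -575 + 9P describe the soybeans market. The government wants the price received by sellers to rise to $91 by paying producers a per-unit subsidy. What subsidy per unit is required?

Required subsidy s = $42 per unit

At a seller price of 91, quantity supplied is -575 + 9·91 = 244.
Buyers absorb 244 only when they pay Pb with 464.5 − 4.5·Pb = 244, i.e. Pb = 49.
s = Ps − Pb = 91 − 49 = 42.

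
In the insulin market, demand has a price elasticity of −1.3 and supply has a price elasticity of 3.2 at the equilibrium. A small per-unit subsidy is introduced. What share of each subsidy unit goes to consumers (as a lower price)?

For a small subsidy around the equilibrium, the benefit split depends on the relative slopes, which at a point are proportional to the elasticities.
Buyer share = εs/(εs + |εd|) = 3.2/(3.2 + 1.3) = 32/45; seller share = |εd|/(εs + |εd|) = 13/45.

Consumer share = 32/45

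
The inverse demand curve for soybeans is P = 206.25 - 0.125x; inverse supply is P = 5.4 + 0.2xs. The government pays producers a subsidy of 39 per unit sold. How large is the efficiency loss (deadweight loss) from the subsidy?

Pre-subsidy: 206.25 - 0.125x = 5.4 + 0.2x gives x* = 618 and P* = 129.
With the subsidy, sellers receive Ps = Pb + 39 for each unit, where Pb is the price buyers pay.
On the curves, Pb = 206.25 - 0.125x and Ps = 5.4 + 0.2x; the wedge Ps − Pb = 39 gives 5.4 + 0.2x − (206.25 - 0.125x) = 39, so x' = 738.
Then Pb = 206.25 − 0.125·738 = 114 and Ps = 5.4 + 0.2·738 = 153.
The subsidy expands output by 738 − 618 = 120 past the efficient level; on those units the gap between marginal cost and willingness to pay runs from 0 up to 39.
DWL = ½ × 39 × 120 = 2340.

Deadweight loss = 2340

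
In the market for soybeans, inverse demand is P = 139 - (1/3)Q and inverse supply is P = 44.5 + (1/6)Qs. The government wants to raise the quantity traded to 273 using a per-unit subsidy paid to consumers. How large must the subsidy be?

At Q = 273, from the demand curve buyers pay Pb = 139 − (1/3)·273 = 48; from the supply curve sellers need Ps = 44.5 + (1/6)·273 = 90.
The subsidy must fill the gap: s = Ps − Pb = 90 − 48 = 42.

Required subsidy s = 42 per unit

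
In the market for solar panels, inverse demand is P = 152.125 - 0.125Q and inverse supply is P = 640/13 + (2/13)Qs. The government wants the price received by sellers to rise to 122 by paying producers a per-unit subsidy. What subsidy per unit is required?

Required subsidy s = 29 per unit

At a seller price of 122, quantity supplied is -320 + 6.5·122 = 473.
Buyers absorb 473 only when they pay Pb = 152.125 − 0.125·473 = 93.
s = Ps − Pb = 122 − 93 = 29.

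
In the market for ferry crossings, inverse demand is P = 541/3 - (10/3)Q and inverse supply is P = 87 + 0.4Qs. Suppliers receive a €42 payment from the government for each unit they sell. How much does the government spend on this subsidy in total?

Pre-subsidy: 541/3 - (10/3)Q = 87 + 0.4Q gives Q* = 25 and P* = 97.
With the subsidy, sellers receive Ps = Pb + 42 for each unit, where Pb is the price buyers pay.
On the curves, Pb = 541/3 - (10/3)Q and Ps = 87 + 0.4Q; the wedge Ps − Pb = 42 gives 87 + 0.4Q − (541/3 - (10/3)Q) = 42, so Q' = 36.25.
Then Pb = 541/3 − (10/3)·36.25 = 59.5 and Ps = 87 + 0.4·36.25 = 101.5.
Government outlay = subsidy × quantity = 42 × 36.25 = 1522.5.

Government cost = €1522.5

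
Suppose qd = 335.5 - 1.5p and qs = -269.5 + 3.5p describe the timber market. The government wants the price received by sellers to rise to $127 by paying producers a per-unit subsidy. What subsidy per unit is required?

At a seller price of 127, quantity supplied is -269.5 + 3.5·127 = 175.
Buyers absorb 175 only when they pay pb with 335.5 − 1.5·pb = 175, i.e. pb = 107.
s = ps − pb = 127 − 107 = 20.

Required subsidy s = $20 per unit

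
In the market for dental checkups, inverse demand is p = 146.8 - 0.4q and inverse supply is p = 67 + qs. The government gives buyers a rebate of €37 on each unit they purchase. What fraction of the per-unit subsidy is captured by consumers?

Consumer share = 2/7

Pre-subsidy: 146.8 - 0.4q = 67 + q gives q* = 57 and p* = 124.
With the rebate, buyers effectively pay pb = ps − 37, where ps is the price sellers receive.
On the curves, pb = 146.8 - 0.4q and ps = 67 + q; the wedge ps − pb = 37 gives 67 + q − (146.8 - 0.4q) = 37, so q' = 584/7.
Then pb = 146.8 − 0.4·(584/7) = 794/7 and ps = 67 + 1·(584/7) = 1053/7.
Buyers' price falls by p* − pb = 124 − 794/7 = 74/7; sellers' price rises by ps − p* = 1053/7 − 124 = 185/7.
So consumers capture (74/7)/37 = 2/7 of each unit of subsidy.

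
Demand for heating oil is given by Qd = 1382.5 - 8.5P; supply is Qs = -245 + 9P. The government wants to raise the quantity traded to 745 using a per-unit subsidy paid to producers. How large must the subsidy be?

At Q = 745, invert demand for the buyer price: Pb = (1382.5 − 745)/8.5 = 75; invert supply for the seller price: Ps = (745 − (-245))/9 = 110.
The subsidy must fill the gap: s = Ps − Pb = 110 − 75 = 35.

Required subsidy s = 35 per unit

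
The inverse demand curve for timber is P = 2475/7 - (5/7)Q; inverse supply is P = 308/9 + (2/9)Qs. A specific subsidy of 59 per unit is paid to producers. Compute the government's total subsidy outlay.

Government cost = 23836

Pre-subsidy: 2475/7 - (5/7)Q = 308/9 + (2/9)Q gives Q* = 341 and P* = 110.
With the subsidy, sellers receive Ps = Pb + 59 for each unit, where Pb is the price buyers pay.
On the curves, Pb = 2475/7 - (5/7)Q and Ps = 308/9 + (2/9)Q; the wedge Ps − Pb = 59 gives 308/9 + (2/9)Q − (2475/7 - (5/7)Q) = 59, so Q' = 404.
Then Pb = 2475/7 − (5/7)·404 = 65 and Ps = 308/9 + (2/9)·404 = 124.
Government outlay = subsidy × quantity = 59 × 404 = 23836.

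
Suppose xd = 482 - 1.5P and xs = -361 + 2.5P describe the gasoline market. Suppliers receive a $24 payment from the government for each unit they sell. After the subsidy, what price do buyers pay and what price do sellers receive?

Buyers pay $195.75; sellers receive $219.75

Pre-subsidy: 482 - 1.5P = -361 + 2.5P gives P* = 210.75, x* = 165.875.
With the subsidy, sellers receive Ps = Pb + 24 for each unit, where Pb is the price buyers pay.
Supply in terms of Pb becomes xs = -361 + 2.5(Pb + 24) = -301 + 2.5Pb. Setting this equal to demand: 482 - 1.5Pb = -301 + 2.5Pb, so Pb = 195.75.
Sellers receive Ps = 195.75 + 24 = 219.75; x' = 482 − 1.5·195.75 = 188.375.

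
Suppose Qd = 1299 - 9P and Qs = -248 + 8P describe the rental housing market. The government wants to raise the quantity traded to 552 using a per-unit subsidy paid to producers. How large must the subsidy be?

At Q = 552, invert demand for the buyer price: Pb = (1299 − 552)/9 = 83; invert supply for the seller price: Ps = (552 − (-248))/8 = 100.
The subsidy must fill the gap: s = Ps − Pb = 100 − 83 = 17.

Required subsidy s = 17 per unit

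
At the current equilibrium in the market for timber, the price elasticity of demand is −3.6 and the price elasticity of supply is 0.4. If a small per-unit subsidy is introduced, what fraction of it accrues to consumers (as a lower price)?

For a small subsidy around the equilibrium, the benefit split depends on the relative slopes, which at a point are proportional to the elasticities.
Buyer share = εs/(εs + |εd|) = 0.4/(0.4 + 3.6) = 0.1; seller share = |εd|/(εs + |εd|) = 0.9.

Consumer share = 0.1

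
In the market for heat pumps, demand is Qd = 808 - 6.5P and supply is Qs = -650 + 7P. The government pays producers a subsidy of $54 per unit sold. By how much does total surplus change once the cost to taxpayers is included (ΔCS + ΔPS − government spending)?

Pre-subsidy: 808 - 6.5P = -650 + 7P gives P* = 108, Q* = 106.
With the subsidy, sellers receive Ps = Pb + 54 for each unit, where Pb is the price buyers pay.
Supply in terms of Pb becomes Qs = -650 + 7(Pb + 54) = -272 + 7Pb. Setting this equal to demand: 808 - 6.5Pb = -272 + 7Pb, so Pb = 80.
Sellers receive Ps = 80 + 54 = 134; Q' = 808 − 6.5·80 = 288.
ΔCS = ½(106 + 288)(108 − 80) = 5516; ΔPS = ½(106 + 288)(134 − 108) = 5122.
Government spending = 54 × 288 = 15552.
Net change = 5516 + 5122 − 15552 = -4914. The loss equals the DWL triangle ½·54·182.

Net change in total surplus = -$4914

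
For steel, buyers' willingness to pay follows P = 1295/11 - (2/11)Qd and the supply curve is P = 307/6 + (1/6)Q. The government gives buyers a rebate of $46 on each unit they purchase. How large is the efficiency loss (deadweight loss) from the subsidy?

Pre-subsidy: 1295/11 - (2/11)Q = 307/6 + (1/6)Q gives Q* = 191 and P* = 83.
With the rebate, buyers effectively pay Pb = Ps − 46, where Ps is the price sellers receive.
On the curves, Pb = 1295/11 - (2/11)Q and Ps = 307/6 + (1/6)Q; the wedge Ps − Pb = 46 gives 307/6 + (1/6)Q − (1295/11 - (2/11)Q) = 46, so Q' = 323.
Then Pb = 1295/11 − (2/11)·323 = 59 and Ps = 307/6 + (1/6)·323 = 105.
The subsidy expands output by 323 − 191 = 132 past the efficient level; on those units the gap between marginal cost and willingness to pay runs from 0 up to 46.
DWL = ½ × 46 × 132 = 3036.

Deadweight loss = $3036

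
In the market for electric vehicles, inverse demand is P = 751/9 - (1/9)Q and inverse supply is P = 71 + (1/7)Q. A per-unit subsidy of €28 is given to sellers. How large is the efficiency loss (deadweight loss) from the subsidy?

Pre-subsidy: 751/9 - (1/9)Q = 71 + (1/7)Q gives Q* = 49 and P* = 78.
With the subsidy, sellers receive Ps = Pb + 28 for each unit, where Pb is the price buyers pay.
On the curves, Pb = 751/9 - (1/9)Q and Ps = 71 + (1/7)Q; the wedge Ps − Pb = 28 gives 71 + (1/7)Q − (751/9 - (1/9)Q) = 28, so Q' = 159.25.
Then Pb = 751/9 − (1/9)·159.25 = 65.75 and Ps = 71 + (1/7)·159.25 = 93.75.
The subsidy expands output by 159.25 − 49 = 110.25 past the efficient level; on those units the gap between marginal cost and willingness to pay runs from 0 up to 28.
DWL = ½ × 28 × 110.25 = 1543.5.

Deadweight loss = €1543.5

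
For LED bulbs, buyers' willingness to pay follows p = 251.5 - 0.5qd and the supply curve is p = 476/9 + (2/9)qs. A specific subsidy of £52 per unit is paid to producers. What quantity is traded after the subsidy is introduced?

q' = 347

Pre-subsidy: 251.5 - 0.5q = 476/9 + (2/9)q gives q* = 275 and p* = 114.
With the subsidy, sellers receive ps = pb + 52 for each unit, where pb is the price buyers pay.
On the curves, pb = 251.5 - 0.5q and ps = 476/9 + (2/9)q; the wedge ps − pb = 52 gives 476/9 + (2/9)q − (251.5 - 0.5q) = 52, so q' = 347.
Then pb = 251.5 − 0.5·347 = 78 and ps = 476/9 + (2/9)·347 = 130.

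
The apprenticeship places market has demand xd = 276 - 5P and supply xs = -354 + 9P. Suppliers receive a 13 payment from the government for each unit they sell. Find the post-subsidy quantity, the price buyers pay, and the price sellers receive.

Pre-subsidy: 276 - 5P = -354 + 9P gives P* = 45, x* = 51.
With the subsidy, sellers receive Ps = Pb + 13 for each unit, where Pb is the price buyers pay.
Supply in terms of Pb becomes xs = -354 + 9(Pb + 13) = -237 + 9Pb. Setting this equal to demand: 276 - 5Pb = -237 + 9Pb, so Pb = 513/14.
Sellers receive Ps = 513/14 + 13 = 695/14; x' = 276 − 5·(513/14) = 1299/14.

x' = 1299/14; buyers pay 513/14; sellers receive 695/14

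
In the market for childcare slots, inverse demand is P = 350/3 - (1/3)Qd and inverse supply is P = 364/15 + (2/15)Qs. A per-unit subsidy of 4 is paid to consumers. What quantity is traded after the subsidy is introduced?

Pre-subsidy: 350/3 - (1/3)Q = 364/15 + (2/15)Q gives Q* = 198 and P* = 152/3.
With the rebate, buyers effectively pay Pb = Ps − 4, where Ps is the price sellers receive.
On the curves, Pb = 350/3 - (1/3)Q and Ps = 364/15 + (2/15)Q; the wedge Ps − Pb = 4 gives 364/15 + (2/15)Q − (350/3 - (1/3)Q) = 4, so Q' = 1446/7.
Then Pb = 350/3 − (1/3)·(1446/7) = 1004/21 and Ps = 364/15 + (2/15)·(1446/7) = 1088/21.

Q' = 1446/7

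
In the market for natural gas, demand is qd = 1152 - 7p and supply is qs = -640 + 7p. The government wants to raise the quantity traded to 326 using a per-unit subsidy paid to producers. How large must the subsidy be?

At q = 326, invert demand for the buyer price: pb = (1152 − 326)/7 = 118; invert supply for the seller price: ps = (326 − (-640))/7 = 138.
The subsidy must fill the gap: s = ps − pb = 138 − 118 = 20.

Required subsidy s = 20 per unit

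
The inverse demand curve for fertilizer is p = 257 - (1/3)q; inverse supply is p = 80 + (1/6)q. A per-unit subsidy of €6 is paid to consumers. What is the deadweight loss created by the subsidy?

Deadweight loss = €36

Pre-subsidy: 257 - (1/3)q = 80 + (1/6)q gives q* = 354 and p* = 139.
With the rebate, buyers effectively pay pb = ps − 6, where ps is the price sellers receive.
On the curves, pb = 257 - (1/3)q and ps = 80 + (1/6)q; the wedge ps − pb = 6 gives 80 + (1/6)q − (257 - (1/3)q) = 6, so q' = 366.
Then pb = 257 − (1/3)·366 = 135 and ps = 80 + (1/6)·366 = 141.
The subsidy expands output by 366 − 354 = 12 past the efficient level; on those units the gap between marginal cost and willingness to pay runs from 0 up to 6.
DWL = ½ × 6 × 12 = 36.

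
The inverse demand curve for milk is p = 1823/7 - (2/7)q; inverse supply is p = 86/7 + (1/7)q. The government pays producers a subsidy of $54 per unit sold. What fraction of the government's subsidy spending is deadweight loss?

Pre-subsidy: 1823/7 - (2/7)q = 86/7 + (1/7)q gives q* = 579 and p* = 95.
With the subsidy, sellers receive ps = pb + 54 for each unit, where pb is the price buyers pay.
On the curves, pb = 1823/7 - (2/7)q and ps = 86/7 + (1/7)q; the wedge ps − pb = 54 gives 86/7 + (1/7)q − (1823/7 - (2/7)q) = 54, so q' = 705.
Then pb = 1823/7 − (2/7)·705 = 59 and ps = 86/7 + (1/7)·705 = 113.
ΔCS = ½(579 + 705)(95 − 59) = 23112; ΔPS = ½(579 + 705)(113 − 95) = 11556.
Government spending = 54 × 705 = 38070.
DWL = ½ × 54 × (705 − 579) = 3402; fraction = 3402 / 38070 = 21/235.

DWL / government spending = 21/235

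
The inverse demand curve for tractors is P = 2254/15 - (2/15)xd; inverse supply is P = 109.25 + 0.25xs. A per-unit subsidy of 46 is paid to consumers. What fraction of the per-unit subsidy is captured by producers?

Producer share = 15/23

Pre-subsidy: 2254/15 - (2/15)x = 109.25 + 0.25x gives x* = 107 and P* = 136.
With the rebate, buyers effectively pay Pb = Ps − 46, where Ps is the price sellers receive.
On the curves, Pb = 2254/15 - (2/15)x and Ps = 109.25 + 0.25x; the wedge Ps − Pb = 46 gives 109.25 + 0.25x − (2254/15 - (2/15)x) = 46, so x' = 227.
Then Pb = 2254/15 − (2/15)·227 = 120 and Ps = 109.25 + 0.25·227 = 166.
Buyers' price falls by P* − Pb = 136 − 120 = 16; sellers' price rises by Ps − P* = 166 − 136 = 30.
So producers capture 30/46 = 15/23 of each unit of subsidy.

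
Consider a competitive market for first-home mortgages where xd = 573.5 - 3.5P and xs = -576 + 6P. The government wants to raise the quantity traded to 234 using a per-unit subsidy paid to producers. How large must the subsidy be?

Required subsidy s = 38 per unit

At x = 234, invert demand for the buyer price: Pb = (573.5 − 234)/3.5 = 97; invert supply for the seller price: Ps = (234 − (-576))/6 = 135.
The subsidy must fill the gap: s = Ps − Pb = 135 − 97 = 38.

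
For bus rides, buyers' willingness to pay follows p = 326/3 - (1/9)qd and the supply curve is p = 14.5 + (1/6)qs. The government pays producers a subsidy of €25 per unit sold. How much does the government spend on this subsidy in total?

Government cost = €10725

Pre-subsidy: 326/3 - (1/9)q = 14.5 + (1/6)q gives q* = 339 and p* = 71.
With the subsidy, sellers receive ps = pb + 25 for each unit, where pb is the price buyers pay.
On the curves, pb = 326/3 - (1/9)q and ps = 14.5 + (1/6)q; the wedge ps − pb = 25 gives 14.5 + (1/6)q − (326/3 - (1/9)q) = 25, so q' = 429.
Then pb = 326/3 − (1/9)·429 = 61 and ps = 14.5 + (1/6)·429 = 86.
Government outlay = subsidy × quantity = 25 × 429 = 10725.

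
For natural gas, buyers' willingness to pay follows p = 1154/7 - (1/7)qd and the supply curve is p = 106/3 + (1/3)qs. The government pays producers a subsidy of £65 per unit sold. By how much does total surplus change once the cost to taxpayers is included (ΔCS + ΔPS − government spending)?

Pre-subsidy: 1154/7 - (1/7)q = 106/3 + (1/3)q gives q* = 272 and p* = 126.
With the subsidy, sellers receive ps = pb + 65 for each unit, where pb is the price buyers pay.
On the curves, pb = 1154/7 - (1/7)q and ps = 106/3 + (1/3)q; the wedge ps − pb = 65 gives 106/3 + (1/3)q − (1154/7 - (1/7)q) = 65, so q' = 408.5.
Then pb = 1154/7 − (1/7)·408.5 = 106.5 and ps = 106/3 + (1/3)·408.5 = 171.5.
ΔCS = ½(272 + 408.5)(126 − 106.5) = 6634.875; ΔPS = ½(272 + 408.5)(171.5 − 126) = 15481.375.
Government spending = 65 × 408.5 = 26552.5.
Net change = 6634.875 + 15481.375 − 26552.5 = -4436.25. The loss equals the DWL triangle ½·65·136.5.

Net change in total surplus = -£4436.25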